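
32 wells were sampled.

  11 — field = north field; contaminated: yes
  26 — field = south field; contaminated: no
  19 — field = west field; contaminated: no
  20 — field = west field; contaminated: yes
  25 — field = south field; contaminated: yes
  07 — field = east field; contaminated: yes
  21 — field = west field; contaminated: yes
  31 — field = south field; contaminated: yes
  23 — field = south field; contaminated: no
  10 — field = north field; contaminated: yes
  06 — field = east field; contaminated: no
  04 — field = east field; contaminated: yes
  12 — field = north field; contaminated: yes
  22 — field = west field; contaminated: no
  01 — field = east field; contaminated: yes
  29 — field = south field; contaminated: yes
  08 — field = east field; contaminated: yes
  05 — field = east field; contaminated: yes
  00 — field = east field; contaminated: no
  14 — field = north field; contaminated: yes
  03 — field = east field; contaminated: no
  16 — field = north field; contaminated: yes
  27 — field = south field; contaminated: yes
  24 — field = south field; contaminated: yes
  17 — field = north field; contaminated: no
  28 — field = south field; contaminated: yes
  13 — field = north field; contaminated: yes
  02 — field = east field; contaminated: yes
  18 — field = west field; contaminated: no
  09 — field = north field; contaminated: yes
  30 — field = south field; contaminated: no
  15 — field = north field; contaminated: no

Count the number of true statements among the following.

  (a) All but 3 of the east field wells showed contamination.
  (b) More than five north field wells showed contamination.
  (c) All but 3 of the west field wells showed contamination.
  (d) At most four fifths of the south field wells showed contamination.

(a) east field: |A| = 9, |A ∩ B| = 6; needs |A ∖ B| = 3 — true.
(b) north field: |A| = 9, |A ∩ B| = 7; needs |A ∩ B| > 5 — true.
(c) west field: |A| = 5, |A ∩ B| = 2; needs |A ∖ B| = 3 — true.
(d) south field: |A| = 9, |A ∩ B| = 6; needs |A ∩ B| / |A| ≤ 4/5 — true.

4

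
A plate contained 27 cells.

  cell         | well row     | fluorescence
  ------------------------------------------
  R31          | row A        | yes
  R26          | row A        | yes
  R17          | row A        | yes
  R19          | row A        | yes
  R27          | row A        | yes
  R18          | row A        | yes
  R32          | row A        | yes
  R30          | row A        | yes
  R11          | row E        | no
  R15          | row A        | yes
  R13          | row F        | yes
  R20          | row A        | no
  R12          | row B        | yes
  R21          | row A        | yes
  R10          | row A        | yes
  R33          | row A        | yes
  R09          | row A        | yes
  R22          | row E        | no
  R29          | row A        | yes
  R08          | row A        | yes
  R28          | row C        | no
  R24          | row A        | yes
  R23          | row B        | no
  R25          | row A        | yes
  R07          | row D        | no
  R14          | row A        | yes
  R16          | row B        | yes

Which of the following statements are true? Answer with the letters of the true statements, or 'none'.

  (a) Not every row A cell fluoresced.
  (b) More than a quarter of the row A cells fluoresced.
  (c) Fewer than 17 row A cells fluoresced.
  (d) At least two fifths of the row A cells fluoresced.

|A| = 19, |A ∩ B| = 18, |A ∖ B| = 1.
(a) A ⊄ B (|A ∖ B| ≥ 1): holds.
(b) |A ∩ B| / |A| > 1/4: holds.
(c) |A ∩ B| < 17: fails.
(d) |A ∩ B| / |A| ≥ 2/5: holds.

(a), (b), (d)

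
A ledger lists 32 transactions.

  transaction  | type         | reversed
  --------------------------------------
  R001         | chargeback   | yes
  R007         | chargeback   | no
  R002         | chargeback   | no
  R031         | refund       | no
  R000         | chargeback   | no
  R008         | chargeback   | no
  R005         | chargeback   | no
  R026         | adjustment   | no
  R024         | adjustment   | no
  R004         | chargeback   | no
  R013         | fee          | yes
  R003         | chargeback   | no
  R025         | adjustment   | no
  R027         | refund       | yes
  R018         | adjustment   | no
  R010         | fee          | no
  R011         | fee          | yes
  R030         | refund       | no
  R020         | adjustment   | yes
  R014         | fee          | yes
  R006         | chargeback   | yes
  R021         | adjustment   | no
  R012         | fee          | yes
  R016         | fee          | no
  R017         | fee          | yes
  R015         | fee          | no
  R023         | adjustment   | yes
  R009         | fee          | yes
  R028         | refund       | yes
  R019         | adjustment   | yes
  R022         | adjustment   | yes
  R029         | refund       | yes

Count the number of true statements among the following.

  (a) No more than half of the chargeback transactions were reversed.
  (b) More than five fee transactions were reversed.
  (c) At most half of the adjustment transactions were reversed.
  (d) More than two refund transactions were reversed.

4

(a) chargeback: |A| = 9, |A ∩ B| = 2; needs |A ∩ B| ≤ |A ∖ B| — true.
(b) fee: |A| = 9, |A ∩ B| = 6; needs |A ∩ B| > 5 — true.
(c) adjustment: |A| = 9, |A ∩ B| = 4; needs |A ∩ B| ≤ |A ∖ B| — true.
(d) refund: |A| = 5, |A ∩ B| = 3; needs |A ∩ B| > 2 — true.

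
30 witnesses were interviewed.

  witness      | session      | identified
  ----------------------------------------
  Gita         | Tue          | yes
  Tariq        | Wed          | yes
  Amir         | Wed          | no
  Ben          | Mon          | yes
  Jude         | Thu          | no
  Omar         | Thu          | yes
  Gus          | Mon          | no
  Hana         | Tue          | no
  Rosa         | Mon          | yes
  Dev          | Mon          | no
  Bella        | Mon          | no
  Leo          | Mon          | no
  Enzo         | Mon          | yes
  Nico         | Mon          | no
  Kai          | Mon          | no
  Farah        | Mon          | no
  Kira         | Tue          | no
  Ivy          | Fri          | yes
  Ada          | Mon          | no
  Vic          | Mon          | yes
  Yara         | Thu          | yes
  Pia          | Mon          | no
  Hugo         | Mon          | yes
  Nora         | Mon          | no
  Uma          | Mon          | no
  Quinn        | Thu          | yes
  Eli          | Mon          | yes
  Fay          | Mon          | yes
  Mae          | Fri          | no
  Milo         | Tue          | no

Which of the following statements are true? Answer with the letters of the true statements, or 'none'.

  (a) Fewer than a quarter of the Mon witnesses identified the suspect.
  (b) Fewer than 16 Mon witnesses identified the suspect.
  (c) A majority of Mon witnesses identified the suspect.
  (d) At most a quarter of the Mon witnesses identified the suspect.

|A| = 18, |A ∩ B| = 7, |A ∖ B| = 11.
(a) |A ∩ B| / |A| < 1/4: fails.
(b) |A ∩ B| < 16: holds.
(c) |A ∩ B| > |A ∖ B|: fails.
(d) |A ∩ B| / |A| ≤ 1/4: fails.

(b)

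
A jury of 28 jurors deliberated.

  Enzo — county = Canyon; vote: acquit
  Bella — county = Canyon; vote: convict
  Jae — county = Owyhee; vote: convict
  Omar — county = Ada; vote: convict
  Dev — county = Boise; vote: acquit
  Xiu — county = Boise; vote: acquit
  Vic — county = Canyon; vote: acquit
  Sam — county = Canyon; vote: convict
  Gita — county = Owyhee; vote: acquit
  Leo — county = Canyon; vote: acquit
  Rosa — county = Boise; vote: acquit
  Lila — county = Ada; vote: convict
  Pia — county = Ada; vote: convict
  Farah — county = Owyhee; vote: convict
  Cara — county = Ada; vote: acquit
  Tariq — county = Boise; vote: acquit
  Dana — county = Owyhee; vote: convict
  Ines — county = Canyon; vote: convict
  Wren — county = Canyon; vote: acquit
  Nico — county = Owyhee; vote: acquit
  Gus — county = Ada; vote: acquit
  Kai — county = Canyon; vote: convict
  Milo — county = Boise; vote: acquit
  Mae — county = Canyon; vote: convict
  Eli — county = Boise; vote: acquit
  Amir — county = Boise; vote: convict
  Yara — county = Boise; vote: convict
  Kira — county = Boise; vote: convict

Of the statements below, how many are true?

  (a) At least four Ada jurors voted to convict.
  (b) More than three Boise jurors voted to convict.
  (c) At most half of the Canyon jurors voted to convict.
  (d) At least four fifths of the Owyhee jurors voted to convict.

0

(a) Ada: |A| = 5, |A ∩ B| = 3; needs |A ∩ B| ≥ 4 — false.
(b) Boise: |A| = 9, |A ∩ B| = 3; needs |A ∩ B| > 3 — false.
(c) Canyon: |A| = 9, |A ∩ B| = 5; needs |A ∩ B| ≤ |A ∖ B| — false.
(d) Owyhee: |A| = 5, |A ∩ B| = 3; needs |A ∩ B| / |A| ≥ 4/5 — false.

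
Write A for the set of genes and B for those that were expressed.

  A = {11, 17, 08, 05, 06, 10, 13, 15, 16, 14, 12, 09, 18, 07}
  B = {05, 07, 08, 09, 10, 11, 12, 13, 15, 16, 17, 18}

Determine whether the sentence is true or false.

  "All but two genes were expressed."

'All but two genes were expressed' holds iff |A ∖ B| = 2.
A (the restrictor) = {11, 17, 08, 05, 06, 10, 13, 15, 16, 14, 12, 09, 18, 07}, |A| = 14.
A ∖ B = {06, 14}, so |A ∖ B| = 2.
|A ∖ B| = 2, so the statement is true.

True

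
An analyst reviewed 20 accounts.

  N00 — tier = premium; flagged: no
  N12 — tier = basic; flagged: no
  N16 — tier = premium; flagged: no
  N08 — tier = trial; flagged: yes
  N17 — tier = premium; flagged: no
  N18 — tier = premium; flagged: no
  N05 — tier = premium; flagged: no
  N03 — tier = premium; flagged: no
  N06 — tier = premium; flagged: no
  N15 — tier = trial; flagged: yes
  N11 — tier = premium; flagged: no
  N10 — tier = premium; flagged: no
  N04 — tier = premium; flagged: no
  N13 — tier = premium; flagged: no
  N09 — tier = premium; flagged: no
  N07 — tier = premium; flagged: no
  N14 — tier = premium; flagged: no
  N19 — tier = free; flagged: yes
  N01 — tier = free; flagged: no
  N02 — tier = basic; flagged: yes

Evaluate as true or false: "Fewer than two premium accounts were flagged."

The determiner here denotes the relation: |A ∩ B| < 2.
A (the restrictor) = {N00, N16, N17, N18, N05, N03, N06, N11, N10, N04, N13, N09, N07, N14}, |A| = 14.
A ∩ B = {}, so |A ∩ B| = 0.
|A ∩ B| = 0, so the statement is true.

True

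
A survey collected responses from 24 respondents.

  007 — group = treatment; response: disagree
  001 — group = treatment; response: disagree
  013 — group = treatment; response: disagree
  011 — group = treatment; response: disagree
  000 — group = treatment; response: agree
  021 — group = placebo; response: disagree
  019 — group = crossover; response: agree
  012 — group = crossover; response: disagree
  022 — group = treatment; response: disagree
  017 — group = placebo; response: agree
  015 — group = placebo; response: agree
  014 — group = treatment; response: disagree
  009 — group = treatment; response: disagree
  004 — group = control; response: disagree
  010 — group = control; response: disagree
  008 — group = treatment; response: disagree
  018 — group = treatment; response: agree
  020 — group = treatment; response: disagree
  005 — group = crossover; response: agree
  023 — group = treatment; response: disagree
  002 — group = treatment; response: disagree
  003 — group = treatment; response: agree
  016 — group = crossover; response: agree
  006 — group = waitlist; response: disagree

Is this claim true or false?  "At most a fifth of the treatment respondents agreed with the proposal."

False

The determiner here denotes the relation: |A ∩ B| / |A| ≤ 1/5.
A (the restrictor) = {007, 001, 013, 011, 000, 022, 014, 009, 008, 018, 020, 023, 002, 003}, |A| = 14.
A ∩ B = {000, 018, 003}, so |A ∩ B| = 3.
A ∖ B = {007, 001, 013, 011, 022, 014, 009, 008, 020, 023, 002}, so |A ∖ B| = 11.
|A ∩ B|/|A| = 3/14, so the statement is false.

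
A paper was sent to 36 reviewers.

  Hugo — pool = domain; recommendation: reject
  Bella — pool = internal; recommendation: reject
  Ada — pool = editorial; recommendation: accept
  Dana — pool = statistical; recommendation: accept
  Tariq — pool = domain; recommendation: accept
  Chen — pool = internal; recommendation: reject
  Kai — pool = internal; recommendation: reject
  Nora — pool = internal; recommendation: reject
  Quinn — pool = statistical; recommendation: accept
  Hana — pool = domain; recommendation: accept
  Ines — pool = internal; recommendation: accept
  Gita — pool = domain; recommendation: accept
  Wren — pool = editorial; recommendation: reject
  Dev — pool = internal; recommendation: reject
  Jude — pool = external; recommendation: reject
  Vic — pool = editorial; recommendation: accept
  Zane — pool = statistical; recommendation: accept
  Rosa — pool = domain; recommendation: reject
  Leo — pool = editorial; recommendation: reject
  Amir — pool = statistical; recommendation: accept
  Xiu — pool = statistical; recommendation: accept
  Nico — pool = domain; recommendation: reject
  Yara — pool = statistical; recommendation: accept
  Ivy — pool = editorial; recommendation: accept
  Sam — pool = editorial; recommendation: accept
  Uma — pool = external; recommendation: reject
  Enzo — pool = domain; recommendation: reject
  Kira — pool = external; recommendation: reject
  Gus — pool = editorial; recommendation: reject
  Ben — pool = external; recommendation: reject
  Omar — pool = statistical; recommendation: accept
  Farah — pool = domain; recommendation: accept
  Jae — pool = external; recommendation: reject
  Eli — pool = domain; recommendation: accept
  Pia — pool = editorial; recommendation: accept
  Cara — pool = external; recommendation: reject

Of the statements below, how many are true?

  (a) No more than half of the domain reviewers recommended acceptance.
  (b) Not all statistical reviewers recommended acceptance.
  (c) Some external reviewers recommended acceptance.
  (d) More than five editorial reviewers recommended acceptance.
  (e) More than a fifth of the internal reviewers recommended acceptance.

0

(a) domain: |A| = 9, |A ∩ B| = 5; needs |A ∩ B| ≤ |A ∖ B| — false.
(b) statistical: |A| = 7, |A ∩ B| = 7; needs A ⊄ B (|A ∖ B| ≥ 1) — false.
(c) external: |A| = 6, |A ∩ B| = 0; needs A ∩ B ≠ ∅ (|A ∩ B| ≥ 1) — false.
(d) editorial: |A| = 8, |A ∩ B| = 5; needs |A ∩ B| > 5 — false.
(e) internal: |A| = 6, |A ∩ B| = 1; needs |A ∩ B| / |A| > 1/5 — false.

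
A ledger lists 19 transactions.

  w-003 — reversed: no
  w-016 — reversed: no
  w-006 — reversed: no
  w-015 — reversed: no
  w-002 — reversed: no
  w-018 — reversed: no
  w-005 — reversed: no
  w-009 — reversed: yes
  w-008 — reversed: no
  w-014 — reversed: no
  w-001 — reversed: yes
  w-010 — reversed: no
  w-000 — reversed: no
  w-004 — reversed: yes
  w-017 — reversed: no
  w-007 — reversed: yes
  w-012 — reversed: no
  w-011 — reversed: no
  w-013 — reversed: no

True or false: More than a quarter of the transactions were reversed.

The determiner here denotes the relation: |A ∩ B| / |A| > 1/4.
|A| = 19, |A ∩ B| = 4, |A ∖ B| = 15.
|A ∩ B|/|A| = 4/19, so the statement is false.

False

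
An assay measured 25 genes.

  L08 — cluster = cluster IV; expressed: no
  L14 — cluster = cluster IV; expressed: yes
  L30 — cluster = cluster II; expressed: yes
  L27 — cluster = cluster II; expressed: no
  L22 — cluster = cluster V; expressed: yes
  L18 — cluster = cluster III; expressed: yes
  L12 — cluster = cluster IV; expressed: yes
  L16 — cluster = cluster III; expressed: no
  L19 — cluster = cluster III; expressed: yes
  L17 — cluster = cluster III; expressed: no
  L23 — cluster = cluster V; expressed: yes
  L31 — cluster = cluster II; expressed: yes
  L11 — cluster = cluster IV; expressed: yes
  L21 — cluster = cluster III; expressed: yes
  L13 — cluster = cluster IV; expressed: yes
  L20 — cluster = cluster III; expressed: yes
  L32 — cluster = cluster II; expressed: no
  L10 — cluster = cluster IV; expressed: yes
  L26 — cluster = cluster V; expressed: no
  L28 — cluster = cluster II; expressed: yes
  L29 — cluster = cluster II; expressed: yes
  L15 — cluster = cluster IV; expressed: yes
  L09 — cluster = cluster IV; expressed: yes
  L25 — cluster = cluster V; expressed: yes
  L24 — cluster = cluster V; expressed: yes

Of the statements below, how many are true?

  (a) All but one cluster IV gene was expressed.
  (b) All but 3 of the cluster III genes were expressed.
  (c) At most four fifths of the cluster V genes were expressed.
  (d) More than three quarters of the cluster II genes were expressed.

2

(a) cluster IV: |A| = 8, |A ∩ B| = 7; needs |A ∖ B| = 1 — true.
(b) cluster III: |A| = 6, |A ∩ B| = 4; needs |A ∖ B| = 3 — false.
(c) cluster V: |A| = 5, |A ∩ B| = 4; needs |A ∩ B| / |A| ≤ 4/5 — true.
(d) cluster II: |A| = 6, |A ∩ B| = 4; needs |A ∩ B| / |A| > 3/4 — false.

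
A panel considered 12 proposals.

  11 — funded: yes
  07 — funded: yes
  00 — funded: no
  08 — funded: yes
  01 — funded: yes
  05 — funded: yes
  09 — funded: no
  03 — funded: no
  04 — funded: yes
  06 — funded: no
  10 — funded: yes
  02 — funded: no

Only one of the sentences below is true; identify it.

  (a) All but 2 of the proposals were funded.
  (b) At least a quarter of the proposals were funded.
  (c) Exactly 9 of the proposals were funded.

|A| = 12, |A ∩ B| = 7, |A ∖ B| = 5.
(a) requires |A ∖ B| = 2: false.
(b) requires |A ∩ B| / |A| ≥ 1/4: true.
(c) requires |A ∩ B| = 9: false.

(b)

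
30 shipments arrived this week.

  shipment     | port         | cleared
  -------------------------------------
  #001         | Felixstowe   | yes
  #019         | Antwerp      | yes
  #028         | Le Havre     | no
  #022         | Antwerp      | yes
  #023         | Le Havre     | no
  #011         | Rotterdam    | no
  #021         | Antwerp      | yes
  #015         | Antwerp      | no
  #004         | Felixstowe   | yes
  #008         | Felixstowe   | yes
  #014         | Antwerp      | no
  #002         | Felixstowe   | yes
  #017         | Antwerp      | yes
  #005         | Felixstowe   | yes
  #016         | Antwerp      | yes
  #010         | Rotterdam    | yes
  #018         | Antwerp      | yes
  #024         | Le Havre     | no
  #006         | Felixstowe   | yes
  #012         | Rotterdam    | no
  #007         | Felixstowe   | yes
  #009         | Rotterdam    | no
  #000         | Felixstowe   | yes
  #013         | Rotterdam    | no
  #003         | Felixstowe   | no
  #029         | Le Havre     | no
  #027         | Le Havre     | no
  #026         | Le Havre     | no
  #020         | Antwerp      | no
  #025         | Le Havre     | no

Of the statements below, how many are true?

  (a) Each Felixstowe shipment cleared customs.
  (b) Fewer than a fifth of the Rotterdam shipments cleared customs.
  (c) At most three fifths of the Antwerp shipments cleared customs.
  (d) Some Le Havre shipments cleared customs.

(a) Felixstowe: |A| = 9, |A ∩ B| = 8; needs A ⊆ B, i.e. every element of A is in B (|A ∖ B| = 0) — false.
(b) Rotterdam: |A| = 5, |A ∩ B| = 1; needs |A ∩ B| / |A| < 1/5 — false.
(c) Antwerp: |A| = 9, |A ∩ B| = 6; needs |A ∩ B| / |A| ≤ 3/5 — false.
(d) Le Havre: |A| = 7, |A ∩ B| = 0; needs A ∩ B ≠ ∅ (|A ∩ B| ≥ 1) — false.

0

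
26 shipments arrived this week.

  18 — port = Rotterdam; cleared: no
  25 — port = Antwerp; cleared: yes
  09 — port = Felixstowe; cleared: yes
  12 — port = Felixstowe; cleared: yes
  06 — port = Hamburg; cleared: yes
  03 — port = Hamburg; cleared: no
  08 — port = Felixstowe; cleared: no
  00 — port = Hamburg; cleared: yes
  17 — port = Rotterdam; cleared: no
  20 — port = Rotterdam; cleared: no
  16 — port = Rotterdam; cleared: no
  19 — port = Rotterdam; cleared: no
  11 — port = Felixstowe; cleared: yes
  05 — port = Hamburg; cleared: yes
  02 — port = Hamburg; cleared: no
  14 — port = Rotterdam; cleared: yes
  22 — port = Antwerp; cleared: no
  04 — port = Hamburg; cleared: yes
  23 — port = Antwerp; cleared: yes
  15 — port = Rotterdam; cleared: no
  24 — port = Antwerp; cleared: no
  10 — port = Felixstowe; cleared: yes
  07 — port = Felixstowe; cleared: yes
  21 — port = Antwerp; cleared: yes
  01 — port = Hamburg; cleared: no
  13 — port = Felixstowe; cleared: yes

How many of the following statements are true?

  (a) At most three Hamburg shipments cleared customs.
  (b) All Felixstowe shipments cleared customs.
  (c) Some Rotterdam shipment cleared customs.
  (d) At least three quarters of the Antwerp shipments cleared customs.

1

(a) Hamburg: |A| = 7, |A ∩ B| = 4; needs |A ∩ B| ≤ 3 — false.
(b) Felixstowe: |A| = 7, |A ∩ B| = 6; needs A ⊆ B, i.e. every element of A is in B (|A ∖ B| = 0) — false.
(c) Rotterdam: |A| = 7, |A ∩ B| = 1; needs A ∩ B ≠ ∅ (|A ∩ B| ≥ 1) — true.
(d) Antwerp: |A| = 5, |A ∩ B| = 3; needs |A ∩ B| / |A| ≥ 3/4 — false.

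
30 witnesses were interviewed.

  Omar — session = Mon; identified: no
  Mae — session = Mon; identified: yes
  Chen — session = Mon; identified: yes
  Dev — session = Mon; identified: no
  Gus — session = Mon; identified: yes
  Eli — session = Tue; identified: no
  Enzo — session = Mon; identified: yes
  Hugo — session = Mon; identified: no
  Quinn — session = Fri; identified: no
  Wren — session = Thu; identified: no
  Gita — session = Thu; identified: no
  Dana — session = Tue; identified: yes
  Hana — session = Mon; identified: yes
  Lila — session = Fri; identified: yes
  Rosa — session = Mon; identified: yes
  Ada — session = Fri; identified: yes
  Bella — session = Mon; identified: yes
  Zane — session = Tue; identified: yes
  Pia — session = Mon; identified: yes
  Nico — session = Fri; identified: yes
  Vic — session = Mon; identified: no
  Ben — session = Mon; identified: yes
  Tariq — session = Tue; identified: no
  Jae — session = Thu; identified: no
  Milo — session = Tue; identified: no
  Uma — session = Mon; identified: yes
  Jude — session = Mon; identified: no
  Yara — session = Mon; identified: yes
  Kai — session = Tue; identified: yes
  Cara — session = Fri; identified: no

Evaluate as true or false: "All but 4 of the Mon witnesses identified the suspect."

False

The determiner here denotes the relation: |A ∖ B| = 4.
|A| = 16, |A ∩ B| = 11, |A ∖ B| = 5.
|A ∖ B| = 5, so the statement is false.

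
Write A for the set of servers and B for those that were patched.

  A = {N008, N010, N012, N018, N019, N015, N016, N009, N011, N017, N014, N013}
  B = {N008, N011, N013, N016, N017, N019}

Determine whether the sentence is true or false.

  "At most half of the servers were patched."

True

The determiner here denotes the relation: |A ∩ B| ≤ |A ∖ B|.
A (the restrictor) = {N008, N010, N012, N018, N019, N015, N016, N009, N011, N017, N014, N013}, |A| = 12.
A ∩ B = {N008, N019, N016, N011, N017, N013}, so |A ∩ B| = 6.
A ∖ B = {N010, N012, N018, N015, N009, N014}, so |A ∖ B| = 6.
6 = 6, so the statement is true.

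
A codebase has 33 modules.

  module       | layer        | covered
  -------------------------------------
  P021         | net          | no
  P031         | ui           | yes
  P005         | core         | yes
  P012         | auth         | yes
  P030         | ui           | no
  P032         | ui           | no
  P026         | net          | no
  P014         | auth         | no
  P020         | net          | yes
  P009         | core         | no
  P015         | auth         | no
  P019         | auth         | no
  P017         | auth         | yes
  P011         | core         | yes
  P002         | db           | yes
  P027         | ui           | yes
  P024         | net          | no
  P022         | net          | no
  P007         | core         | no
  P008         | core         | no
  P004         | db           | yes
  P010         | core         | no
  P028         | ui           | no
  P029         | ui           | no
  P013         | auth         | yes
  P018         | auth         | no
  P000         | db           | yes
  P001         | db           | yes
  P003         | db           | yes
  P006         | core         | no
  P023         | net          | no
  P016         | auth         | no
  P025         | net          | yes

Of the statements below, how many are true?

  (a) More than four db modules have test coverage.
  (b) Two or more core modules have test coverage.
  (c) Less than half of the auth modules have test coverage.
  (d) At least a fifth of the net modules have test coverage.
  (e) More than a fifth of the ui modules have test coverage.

(a) db: |A| = 5, |A ∩ B| = 5; needs |A ∩ B| > 4 — true.
(b) core: |A| = 7, |A ∩ B| = 2; needs |A ∩ B| ≥ 2 — true.
(c) auth: |A| = 8, |A ∩ B| = 3; needs |A ∩ B| < |A ∖ B| — true.
(d) net: |A| = 7, |A ∩ B| = 2; needs |A ∩ B| / |A| ≥ 1/5 — true.
(e) ui: |A| = 6, |A ∩ B| = 2; needs |A ∩ B| / |A| > 1/5 — true.

5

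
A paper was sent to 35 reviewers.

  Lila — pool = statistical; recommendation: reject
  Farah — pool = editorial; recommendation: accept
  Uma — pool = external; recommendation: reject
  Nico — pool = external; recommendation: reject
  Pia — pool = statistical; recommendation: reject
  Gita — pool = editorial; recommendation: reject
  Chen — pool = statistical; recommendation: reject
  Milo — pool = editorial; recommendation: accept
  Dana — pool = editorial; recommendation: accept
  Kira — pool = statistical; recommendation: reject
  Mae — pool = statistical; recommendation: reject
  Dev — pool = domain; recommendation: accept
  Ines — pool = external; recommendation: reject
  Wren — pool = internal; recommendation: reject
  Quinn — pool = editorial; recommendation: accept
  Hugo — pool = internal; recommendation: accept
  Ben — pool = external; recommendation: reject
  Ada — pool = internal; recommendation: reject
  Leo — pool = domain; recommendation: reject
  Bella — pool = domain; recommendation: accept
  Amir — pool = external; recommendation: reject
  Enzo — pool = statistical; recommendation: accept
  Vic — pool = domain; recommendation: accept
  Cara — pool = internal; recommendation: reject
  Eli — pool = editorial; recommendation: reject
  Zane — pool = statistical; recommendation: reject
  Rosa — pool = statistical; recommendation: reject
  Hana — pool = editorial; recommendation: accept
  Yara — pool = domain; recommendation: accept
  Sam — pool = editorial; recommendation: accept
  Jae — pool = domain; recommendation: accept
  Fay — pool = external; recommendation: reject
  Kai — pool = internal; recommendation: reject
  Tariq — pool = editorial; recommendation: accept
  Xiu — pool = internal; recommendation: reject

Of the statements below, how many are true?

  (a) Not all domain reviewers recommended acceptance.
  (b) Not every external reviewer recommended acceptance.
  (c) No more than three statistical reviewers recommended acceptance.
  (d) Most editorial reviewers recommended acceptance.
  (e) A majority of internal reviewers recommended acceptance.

4

(a) domain: |A| = 6, |A ∩ B| = 5; needs A ⊄ B (|A ∖ B| ≥ 1) — true.
(b) external: |A| = 6, |A ∩ B| = 0; needs A ⊄ B (|A ∖ B| ≥ 1) — true.
(c) statistical: |A| = 8, |A ∩ B| = 1; needs |A ∩ B| ≤ 3 — true.
(d) editorial: |A| = 9, |A ∩ B| = 7; needs |A ∩ B| > |A ∖ B| — true.
(e) internal: |A| = 6, |A ∩ B| = 1; needs |A ∩ B| > |A ∖ B| — false.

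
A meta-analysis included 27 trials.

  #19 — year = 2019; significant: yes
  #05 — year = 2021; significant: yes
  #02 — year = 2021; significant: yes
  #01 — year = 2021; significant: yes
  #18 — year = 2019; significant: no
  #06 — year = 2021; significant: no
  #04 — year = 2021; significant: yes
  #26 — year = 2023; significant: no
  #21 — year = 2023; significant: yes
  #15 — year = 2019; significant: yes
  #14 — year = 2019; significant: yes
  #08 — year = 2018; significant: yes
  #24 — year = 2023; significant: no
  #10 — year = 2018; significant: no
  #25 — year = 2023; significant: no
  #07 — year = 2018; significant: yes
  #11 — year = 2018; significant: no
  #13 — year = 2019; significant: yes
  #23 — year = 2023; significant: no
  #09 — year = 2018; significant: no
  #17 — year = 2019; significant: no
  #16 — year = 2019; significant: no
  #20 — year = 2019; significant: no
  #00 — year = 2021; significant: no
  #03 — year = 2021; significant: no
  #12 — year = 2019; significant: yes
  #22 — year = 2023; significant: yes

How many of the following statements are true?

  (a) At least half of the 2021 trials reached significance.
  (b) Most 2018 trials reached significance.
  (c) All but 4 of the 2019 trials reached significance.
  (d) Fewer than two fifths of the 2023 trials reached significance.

(a) 2021: |A| = 7, |A ∩ B| = 4; needs |A ∩ B| ≥ |A ∖ B| — true.
(b) 2018: |A| = 5, |A ∩ B| = 2; needs |A ∩ B| > |A ∖ B| — false.
(c) 2019: |A| = 9, |A ∩ B| = 5; needs |A ∖ B| = 4 — true.
(d) 2023: |A| = 6, |A ∩ B| = 2; needs |A ∩ B| / |A| < 2/5 — true.

3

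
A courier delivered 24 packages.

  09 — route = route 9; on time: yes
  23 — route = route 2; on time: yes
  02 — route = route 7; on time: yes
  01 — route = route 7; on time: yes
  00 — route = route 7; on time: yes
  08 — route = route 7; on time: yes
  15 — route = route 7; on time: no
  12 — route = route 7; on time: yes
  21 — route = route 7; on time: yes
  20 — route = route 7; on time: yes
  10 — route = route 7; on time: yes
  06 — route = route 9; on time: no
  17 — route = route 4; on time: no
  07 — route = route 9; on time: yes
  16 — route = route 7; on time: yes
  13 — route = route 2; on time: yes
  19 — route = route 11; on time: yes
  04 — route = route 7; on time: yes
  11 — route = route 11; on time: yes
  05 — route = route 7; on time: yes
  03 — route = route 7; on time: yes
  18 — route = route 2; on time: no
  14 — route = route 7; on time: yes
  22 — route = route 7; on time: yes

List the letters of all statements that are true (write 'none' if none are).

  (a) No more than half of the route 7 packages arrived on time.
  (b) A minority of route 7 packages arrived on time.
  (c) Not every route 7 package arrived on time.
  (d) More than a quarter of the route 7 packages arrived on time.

|A| = 15, |A ∩ B| = 14, |A ∖ B| = 1.
(a) |A ∩ B| ≤ |A ∖ B|: fails.
(b) |A ∩ B| < |A ∖ B|: fails.
(c) A ⊄ B (|A ∖ B| ≥ 1): holds.
(d) |A ∩ B| / |A| > 1/4: holds.

(c), (d)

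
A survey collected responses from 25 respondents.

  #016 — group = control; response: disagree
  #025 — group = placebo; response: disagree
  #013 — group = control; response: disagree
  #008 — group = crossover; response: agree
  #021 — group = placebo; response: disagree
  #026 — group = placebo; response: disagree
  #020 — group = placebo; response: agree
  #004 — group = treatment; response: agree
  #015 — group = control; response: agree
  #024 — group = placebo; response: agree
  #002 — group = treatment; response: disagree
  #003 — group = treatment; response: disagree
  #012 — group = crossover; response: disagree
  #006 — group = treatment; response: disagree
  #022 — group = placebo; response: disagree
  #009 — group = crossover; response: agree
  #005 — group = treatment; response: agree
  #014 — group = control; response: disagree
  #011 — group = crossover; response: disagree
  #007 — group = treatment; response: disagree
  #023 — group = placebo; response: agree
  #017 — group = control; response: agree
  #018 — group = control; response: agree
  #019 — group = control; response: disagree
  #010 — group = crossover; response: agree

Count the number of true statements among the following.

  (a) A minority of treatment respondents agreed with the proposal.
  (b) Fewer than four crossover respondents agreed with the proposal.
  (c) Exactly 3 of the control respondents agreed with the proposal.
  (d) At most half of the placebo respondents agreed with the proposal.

4

(a) treatment: |A| = 6, |A ∩ B| = 2; needs |A ∩ B| < |A ∖ B| — true.
(b) crossover: |A| = 5, |A ∩ B| = 3; needs |A ∩ B| < 4 — true.
(c) control: |A| = 7, |A ∩ B| = 3; needs |A ∩ B| = 3 — true.
(d) placebo: |A| = 7, |A ∩ B| = 3; needs |A ∩ B| ≤ |A ∖ B| — true.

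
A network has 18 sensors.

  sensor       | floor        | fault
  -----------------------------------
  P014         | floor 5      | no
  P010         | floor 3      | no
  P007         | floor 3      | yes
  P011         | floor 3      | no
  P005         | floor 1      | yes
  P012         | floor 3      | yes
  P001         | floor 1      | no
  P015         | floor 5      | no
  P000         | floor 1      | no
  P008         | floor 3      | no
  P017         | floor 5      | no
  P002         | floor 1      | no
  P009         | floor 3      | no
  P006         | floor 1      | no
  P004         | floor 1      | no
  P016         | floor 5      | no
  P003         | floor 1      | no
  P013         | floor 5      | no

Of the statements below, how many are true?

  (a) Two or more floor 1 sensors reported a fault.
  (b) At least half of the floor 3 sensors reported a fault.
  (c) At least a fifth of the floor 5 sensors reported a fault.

0

(a) floor 1: |A| = 7, |A ∩ B| = 1; needs |A ∩ B| ≥ 2 — false.
(b) floor 3: |A| = 6, |A ∩ B| = 2; needs |A ∩ B| ≥ |A ∖ B| — false.
(c) floor 5: |A| = 5, |A ∩ B| = 0; needs |A ∩ B| / |A| ≥ 1/5 — false.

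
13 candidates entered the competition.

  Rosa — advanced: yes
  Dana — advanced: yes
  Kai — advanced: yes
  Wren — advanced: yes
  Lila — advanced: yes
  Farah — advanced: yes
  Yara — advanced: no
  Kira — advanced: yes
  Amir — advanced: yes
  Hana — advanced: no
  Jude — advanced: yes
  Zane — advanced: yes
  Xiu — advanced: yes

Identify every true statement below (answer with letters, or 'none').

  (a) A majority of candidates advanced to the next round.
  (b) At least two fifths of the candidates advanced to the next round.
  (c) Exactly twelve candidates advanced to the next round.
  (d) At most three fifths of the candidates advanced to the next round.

(a), (b)

|A| = 13, |A ∩ B| = 11, |A ∖ B| = 2.
(a) |A ∩ B| > |A ∖ B|: holds.
(b) |A ∩ B| / |A| ≥ 2/5: holds.
(c) |A ∩ B| = 12: fails.
(d) |A ∩ B| / |A| ≤ 3/5: fails.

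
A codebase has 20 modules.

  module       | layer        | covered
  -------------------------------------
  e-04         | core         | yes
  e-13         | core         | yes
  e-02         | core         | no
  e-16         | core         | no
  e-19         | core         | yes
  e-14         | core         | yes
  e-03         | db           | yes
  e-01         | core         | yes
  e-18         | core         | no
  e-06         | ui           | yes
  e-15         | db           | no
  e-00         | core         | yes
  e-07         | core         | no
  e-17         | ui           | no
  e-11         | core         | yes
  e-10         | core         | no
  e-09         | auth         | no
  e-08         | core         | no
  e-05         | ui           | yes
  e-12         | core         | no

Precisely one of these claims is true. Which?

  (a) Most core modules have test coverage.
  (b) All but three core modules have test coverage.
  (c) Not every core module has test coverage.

(c)

|A| = 14, |A ∩ B| = 7, |A ∖ B| = 7.
(a) requires |A ∩ B| > |A ∖ B|: false.
(b) requires |A ∖ B| = 3: false.
(c) requires A ⊄ B (|A ∖ B| ≥ 1): true.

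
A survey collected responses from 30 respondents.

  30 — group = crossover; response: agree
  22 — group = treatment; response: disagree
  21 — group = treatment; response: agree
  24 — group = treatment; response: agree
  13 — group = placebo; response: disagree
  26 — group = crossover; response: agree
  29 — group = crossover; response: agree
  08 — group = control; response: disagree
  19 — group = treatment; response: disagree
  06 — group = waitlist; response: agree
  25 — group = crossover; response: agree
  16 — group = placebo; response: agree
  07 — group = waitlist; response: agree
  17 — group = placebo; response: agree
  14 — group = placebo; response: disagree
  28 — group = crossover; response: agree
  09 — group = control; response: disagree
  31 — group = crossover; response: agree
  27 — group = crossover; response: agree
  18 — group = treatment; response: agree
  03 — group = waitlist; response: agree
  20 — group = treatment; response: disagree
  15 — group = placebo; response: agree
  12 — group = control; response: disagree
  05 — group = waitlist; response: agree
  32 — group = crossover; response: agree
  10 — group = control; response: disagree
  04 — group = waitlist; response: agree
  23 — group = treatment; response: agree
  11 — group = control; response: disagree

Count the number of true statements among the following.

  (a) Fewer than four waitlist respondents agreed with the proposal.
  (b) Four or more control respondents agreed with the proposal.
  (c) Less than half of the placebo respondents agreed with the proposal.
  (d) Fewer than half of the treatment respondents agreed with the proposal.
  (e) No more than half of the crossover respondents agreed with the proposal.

0

(a) waitlist: |A| = 5, |A ∩ B| = 5; needs |A ∩ B| < 4 — false.
(b) control: |A| = 5, |A ∩ B| = 0; needs |A ∩ B| ≥ 4 — false.
(c) placebo: |A| = 5, |A ∩ B| = 3; needs |A ∩ B| < |A ∖ B| — false.
(d) treatment: |A| = 7, |A ∩ B| = 4; needs |A ∩ B| < |A ∖ B| — false.
(e) crossover: |A| = 8, |A ∩ B| = 8; needs |A ∩ B| ≤ |A ∖ B| — false.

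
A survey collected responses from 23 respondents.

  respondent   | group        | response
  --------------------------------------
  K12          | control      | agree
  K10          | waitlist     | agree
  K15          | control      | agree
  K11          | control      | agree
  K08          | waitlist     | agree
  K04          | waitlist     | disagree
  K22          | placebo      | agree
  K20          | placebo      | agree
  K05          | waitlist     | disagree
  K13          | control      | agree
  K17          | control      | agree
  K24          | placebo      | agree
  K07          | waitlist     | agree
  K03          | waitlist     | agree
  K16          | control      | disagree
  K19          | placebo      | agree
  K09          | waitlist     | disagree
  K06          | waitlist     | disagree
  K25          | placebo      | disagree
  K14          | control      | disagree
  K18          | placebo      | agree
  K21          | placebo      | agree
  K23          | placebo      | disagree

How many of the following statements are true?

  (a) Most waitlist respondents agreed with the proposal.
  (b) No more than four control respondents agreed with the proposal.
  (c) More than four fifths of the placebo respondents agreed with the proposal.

(a) waitlist: |A| = 8, |A ∩ B| = 4; needs |A ∩ B| > |A ∖ B| — false.
(b) control: |A| = 7, |A ∩ B| = 5; needs |A ∩ B| ≤ 4 — false.
(c) placebo: |A| = 8, |A ∩ B| = 6; needs |A ∩ B| / |A| > 4/5 — false.

0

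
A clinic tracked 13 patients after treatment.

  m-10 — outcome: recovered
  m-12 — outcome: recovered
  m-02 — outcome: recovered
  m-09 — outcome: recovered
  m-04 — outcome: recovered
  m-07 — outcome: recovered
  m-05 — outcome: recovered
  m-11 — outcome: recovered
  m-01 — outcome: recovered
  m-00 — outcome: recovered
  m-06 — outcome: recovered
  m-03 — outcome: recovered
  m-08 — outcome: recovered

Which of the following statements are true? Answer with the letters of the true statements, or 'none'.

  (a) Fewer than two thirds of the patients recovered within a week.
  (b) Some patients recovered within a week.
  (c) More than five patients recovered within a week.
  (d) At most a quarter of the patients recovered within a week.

|A| = 13, |A ∩ B| = 13, |A ∖ B| = 0.
(a) |A ∩ B| / |A| < 2/3: fails.
(b) A ∩ B ≠ ∅ (|A ∩ B| ≥ 1): holds.
(c) |A ∩ B| > 5: holds.
(d) |A ∩ B| / |A| ≤ 1/4: fails.

(b), (c)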